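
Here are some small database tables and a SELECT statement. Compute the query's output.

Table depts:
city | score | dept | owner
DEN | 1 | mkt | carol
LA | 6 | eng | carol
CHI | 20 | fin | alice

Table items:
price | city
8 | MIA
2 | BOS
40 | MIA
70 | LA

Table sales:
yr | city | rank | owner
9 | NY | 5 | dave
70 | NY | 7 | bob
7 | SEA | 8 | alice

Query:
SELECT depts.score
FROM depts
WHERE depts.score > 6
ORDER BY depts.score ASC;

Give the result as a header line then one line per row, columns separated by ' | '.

== RESULT ==
depts.score
20

Derivation:
After WHERE (1 rows):
depts.city | depts.score | depts.dept | depts.owner
CHI | 20 | fin | alice
After SELECT (1 rows):
depts.score
20
After ORDER BY (1 rows):
depts.score
20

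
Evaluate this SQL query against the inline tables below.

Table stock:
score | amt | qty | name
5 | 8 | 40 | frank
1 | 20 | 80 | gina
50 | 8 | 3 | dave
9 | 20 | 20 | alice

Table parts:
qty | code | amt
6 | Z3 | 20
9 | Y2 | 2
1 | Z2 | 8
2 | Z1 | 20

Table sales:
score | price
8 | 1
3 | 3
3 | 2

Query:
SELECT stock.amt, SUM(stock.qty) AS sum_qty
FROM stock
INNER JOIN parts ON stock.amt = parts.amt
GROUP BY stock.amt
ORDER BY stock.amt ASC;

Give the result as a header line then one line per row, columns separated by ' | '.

After JOIN parts (6 rows):
stock.score | stock.amt | stock.qty | stock.name | parts.qty | parts.code | parts.amt
5 | 8 | 40 | frank | 1 | Z2 | 8
1 | 20 | 80 | gina | 6 | Z3 | 20
1 | 20 | 80 | gina | 2 | Z1 | 20
50 | 8 | 3 | dave | 1 | Z2 | 8
9 | 20 | 20 | alice | 6 | Z3 | 20
9 | 20 | 20 | alice | 2 | Z1 | 20
After GROUP BY (2 rows):
stock.amt | sum_qty
8 | 43
20 | 200
After ORDER BY (2 rows):
stock.amt | sum_qty
8 | 43
20 | 200

== RESULT ==
stock.amt | sum_qty
8 | 43
20 | 200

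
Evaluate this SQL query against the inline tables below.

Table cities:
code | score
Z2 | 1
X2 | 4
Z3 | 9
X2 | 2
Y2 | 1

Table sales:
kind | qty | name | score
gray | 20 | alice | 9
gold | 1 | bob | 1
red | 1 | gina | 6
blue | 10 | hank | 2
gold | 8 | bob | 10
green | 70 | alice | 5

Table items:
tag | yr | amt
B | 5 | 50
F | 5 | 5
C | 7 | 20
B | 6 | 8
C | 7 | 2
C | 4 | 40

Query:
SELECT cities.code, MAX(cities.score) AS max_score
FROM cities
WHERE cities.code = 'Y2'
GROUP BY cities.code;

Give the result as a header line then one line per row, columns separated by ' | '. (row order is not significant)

== RESULT ==
cities.code | max_score
Y2 | 1

Derivation:
After WHERE (1 rows):
cities.code | cities.score
Y2 | 1
After GROUP BY (1 rows):
cities.code | max_score
Y2 | 1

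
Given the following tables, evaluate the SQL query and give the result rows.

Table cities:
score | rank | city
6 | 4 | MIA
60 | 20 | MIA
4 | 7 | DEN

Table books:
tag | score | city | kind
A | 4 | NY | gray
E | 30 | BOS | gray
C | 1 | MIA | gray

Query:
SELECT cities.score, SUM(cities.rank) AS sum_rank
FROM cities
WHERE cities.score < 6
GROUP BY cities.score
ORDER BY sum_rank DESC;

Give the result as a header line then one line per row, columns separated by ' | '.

== RESULT ==
cities.score | sum_rank
4 | 7

Derivation:
After WHERE (1 rows):
cities.score | cities.rank | cities.city
4 | 7 | DEN
After GROUP BY (1 rows):
cities.score | sum_rank
4 | 7
After ORDER BY (1 rows):
cities.score | sum_rank
4 | 7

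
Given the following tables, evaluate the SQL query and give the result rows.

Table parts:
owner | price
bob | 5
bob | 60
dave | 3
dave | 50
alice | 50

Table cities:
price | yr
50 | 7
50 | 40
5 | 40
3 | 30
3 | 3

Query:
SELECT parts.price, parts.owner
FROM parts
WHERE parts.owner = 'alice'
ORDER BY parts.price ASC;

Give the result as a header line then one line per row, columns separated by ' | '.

== RESULT ==
parts.price | parts.owner
50 | alice

Derivation:
After WHERE (1 rows):
parts.owner | parts.price
alice | 50
After SELECT (1 rows):
parts.price | parts.owner
50 | alice
After ORDER BY (1 rows):
parts.price | parts.owner
50 | alice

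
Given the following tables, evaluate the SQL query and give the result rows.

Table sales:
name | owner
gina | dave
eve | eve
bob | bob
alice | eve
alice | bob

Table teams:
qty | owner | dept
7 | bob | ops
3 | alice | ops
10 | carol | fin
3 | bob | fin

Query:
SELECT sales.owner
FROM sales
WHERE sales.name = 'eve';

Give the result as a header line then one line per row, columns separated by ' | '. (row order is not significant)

== RESULT ==
sales.owner
eve

Derivation:
After WHERE (1 rows):
sales.name | sales.owner
eve | eve
After SELECT (1 rows):
sales.owner
eve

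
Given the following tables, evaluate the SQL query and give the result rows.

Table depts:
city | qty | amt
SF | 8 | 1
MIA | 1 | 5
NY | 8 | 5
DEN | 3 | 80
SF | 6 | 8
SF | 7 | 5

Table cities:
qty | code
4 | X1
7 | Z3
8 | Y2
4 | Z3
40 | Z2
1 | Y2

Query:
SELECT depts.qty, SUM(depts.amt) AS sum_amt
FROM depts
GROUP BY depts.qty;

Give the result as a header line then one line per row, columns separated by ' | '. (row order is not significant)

== RESULT ==
depts.qty | sum_amt
8 | 6
1 | 5
3 | 80
6 | 8
7 | 5

Derivation:
After GROUP BY (5 rows):
depts.qty | sum_amt
8 | 6
1 | 5
3 | 80
6 | 8
7 | 5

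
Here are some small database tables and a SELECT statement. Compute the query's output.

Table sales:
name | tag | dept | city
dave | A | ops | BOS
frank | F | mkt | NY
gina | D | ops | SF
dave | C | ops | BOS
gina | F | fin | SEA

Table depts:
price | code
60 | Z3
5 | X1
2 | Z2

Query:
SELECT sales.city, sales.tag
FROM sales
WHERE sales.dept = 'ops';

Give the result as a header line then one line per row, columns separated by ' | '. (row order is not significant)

After WHERE (3 rows):
sales.name | sales.tag | sales.dept | sales.city
dave | A | ops | BOS
gina | D | ops | SF
dave | C | ops | BOS
After SELECT (3 rows):
sales.city | sales.tag
BOS | A
SF | D
BOS | C

== RESULT ==
sales.city | sales.tag
BOS | A
SF | D
BOS | C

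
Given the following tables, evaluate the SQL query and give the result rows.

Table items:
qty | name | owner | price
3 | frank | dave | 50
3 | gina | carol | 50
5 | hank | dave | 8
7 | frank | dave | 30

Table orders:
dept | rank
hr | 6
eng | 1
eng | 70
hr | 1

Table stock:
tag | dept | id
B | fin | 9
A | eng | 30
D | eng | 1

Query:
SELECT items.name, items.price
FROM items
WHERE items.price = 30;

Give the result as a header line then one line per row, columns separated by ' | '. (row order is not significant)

After WHERE (1 rows):
items.qty | items.name | items.owner | items.price
7 | frank | dave | 30
After SELECT (1 rows):
items.name | items.price
frank | 30

== RESULT ==
items.name | items.price
frank | 30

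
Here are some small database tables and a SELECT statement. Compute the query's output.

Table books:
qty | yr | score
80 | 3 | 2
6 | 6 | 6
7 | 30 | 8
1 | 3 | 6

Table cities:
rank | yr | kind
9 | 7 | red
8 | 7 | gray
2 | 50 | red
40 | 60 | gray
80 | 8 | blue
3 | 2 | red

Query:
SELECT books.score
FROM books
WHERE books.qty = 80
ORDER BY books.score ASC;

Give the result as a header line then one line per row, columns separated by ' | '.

== RESULT ==
books.score
2

Derivation:
After WHERE (1 rows):
books.qty | books.yr | books.score
80 | 3 | 2
After SELECT (1 rows):
books.score
2
After ORDER BY (1 rows):
books.score
2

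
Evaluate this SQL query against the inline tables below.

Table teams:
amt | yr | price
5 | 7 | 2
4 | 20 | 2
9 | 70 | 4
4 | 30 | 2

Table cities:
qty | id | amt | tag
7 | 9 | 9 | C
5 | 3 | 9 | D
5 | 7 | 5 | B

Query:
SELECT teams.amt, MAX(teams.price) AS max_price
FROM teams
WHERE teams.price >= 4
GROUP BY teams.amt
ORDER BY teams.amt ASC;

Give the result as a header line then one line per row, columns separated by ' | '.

== RESULT ==
teams.amt | max_price
9 | 4

Derivation:
After WHERE (1 rows):
teams.amt | teams.yr | teams.price
9 | 70 | 4
After GROUP BY (1 rows):
teams.amt | max_price
9 | 4
After ORDER BY (1 rows):
teams.amt | max_price
9 | 4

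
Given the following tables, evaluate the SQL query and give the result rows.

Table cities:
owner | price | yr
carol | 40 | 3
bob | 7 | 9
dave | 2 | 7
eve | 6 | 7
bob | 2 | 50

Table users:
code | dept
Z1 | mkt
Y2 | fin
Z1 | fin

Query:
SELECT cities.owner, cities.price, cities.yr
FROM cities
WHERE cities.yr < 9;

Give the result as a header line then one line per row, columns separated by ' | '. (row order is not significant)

== RESULT ==
cities.owner | cities.price | cities.yr
carol | 40 | 3
dave | 2 | 7
eve | 6 | 7

Derivation:
After WHERE (3 rows):
cities.owner | cities.price | cities.yr
carol | 40 | 3
dave | 2 | 7
eve | 6 | 7
After SELECT (3 rows):
cities.owner | cities.price | cities.yr
carol | 40 | 3
dave | 2 | 7
eve | 6 | 7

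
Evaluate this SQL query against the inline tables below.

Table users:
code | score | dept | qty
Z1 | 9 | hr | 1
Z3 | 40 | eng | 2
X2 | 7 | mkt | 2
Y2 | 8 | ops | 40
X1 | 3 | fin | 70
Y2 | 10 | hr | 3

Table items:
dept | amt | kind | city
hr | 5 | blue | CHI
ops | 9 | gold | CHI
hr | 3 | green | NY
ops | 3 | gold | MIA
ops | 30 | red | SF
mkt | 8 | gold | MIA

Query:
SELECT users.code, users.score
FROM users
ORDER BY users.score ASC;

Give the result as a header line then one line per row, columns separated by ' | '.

After SELECT (6 rows):
users.code | users.score
Z1 | 9
Z3 | 40
X2 | 7
Y2 | 8
X1 | 3
Y2 | 10
After ORDER BY (6 rows):
users.code | users.score
X1 | 3
X2 | 7
Y2 | 8
Z1 | 9
Y2 | 10
Z3 | 40

== RESULT ==
users.code | users.score
X1 | 3
X2 | 7
Y2 | 8
Z1 | 9
Y2 | 10
Z3 | 40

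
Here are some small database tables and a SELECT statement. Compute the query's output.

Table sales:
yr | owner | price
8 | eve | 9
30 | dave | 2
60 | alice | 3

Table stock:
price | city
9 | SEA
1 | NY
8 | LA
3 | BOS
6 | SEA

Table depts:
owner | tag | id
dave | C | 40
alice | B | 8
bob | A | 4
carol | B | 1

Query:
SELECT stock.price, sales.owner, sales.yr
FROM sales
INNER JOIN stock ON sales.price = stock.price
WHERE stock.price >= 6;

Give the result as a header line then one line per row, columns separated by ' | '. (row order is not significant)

== RESULT ==
stock.price | sales.owner | sales.yr
9 | eve | 8

Derivation:
After JOIN stock (2 rows):
sales.yr | sales.owner | sales.price | stock.price | stock.city
8 | eve | 9 | 9 | SEA
60 | alice | 3 | 3 | BOS
After WHERE (1 rows):
sales.yr | sales.owner | sales.price | stock.price | stock.city
8 | eve | 9 | 9 | SEA
After SELECT (1 rows):
stock.price | sales.owner | sales.yr
9 | eve | 8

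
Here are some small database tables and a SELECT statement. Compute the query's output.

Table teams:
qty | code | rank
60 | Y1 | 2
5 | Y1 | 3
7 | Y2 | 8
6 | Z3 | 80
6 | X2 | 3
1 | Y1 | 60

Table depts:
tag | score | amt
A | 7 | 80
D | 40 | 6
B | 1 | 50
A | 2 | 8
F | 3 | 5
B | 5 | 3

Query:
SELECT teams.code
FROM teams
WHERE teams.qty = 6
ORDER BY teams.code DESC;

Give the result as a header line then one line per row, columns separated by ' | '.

== RESULT ==
teams.code
Z3
X2

Derivation:
After WHERE (2 rows):
teams.qty | teams.code | teams.rank
6 | Z3 | 80
6 | X2 | 3
After SELECT (2 rows):
teams.code
Z3
X2
After ORDER BY (2 rows):
teams.code
Z3
X2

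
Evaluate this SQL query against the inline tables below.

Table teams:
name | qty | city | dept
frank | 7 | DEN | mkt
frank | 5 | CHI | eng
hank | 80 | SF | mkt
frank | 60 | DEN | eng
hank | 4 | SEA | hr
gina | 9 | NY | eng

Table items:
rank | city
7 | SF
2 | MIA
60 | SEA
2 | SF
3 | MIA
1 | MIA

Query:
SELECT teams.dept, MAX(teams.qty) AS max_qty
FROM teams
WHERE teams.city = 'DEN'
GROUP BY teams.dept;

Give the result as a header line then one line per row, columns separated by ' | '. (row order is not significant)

After WHERE (2 rows):
teams.name | teams.qty | teams.city | teams.dept
frank | 7 | DEN | mkt
frank | 60 | DEN | eng
After GROUP BY (2 rows):
teams.dept | max_qty
mkt | 7
eng | 60

== RESULT ==
teams.dept | max_qty
mkt | 7
eng | 60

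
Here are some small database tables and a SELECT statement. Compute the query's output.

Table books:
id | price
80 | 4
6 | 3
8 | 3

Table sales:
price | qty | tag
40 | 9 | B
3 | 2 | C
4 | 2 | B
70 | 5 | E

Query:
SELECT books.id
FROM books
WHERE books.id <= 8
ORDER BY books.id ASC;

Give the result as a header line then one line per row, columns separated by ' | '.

After WHERE (2 rows):
books.id | books.price
6 | 3
8 | 3
After SELECT (2 rows):
books.id
6
8
After ORDER BY (2 rows):
books.id
6
8

== RESULT ==
books.id
6
8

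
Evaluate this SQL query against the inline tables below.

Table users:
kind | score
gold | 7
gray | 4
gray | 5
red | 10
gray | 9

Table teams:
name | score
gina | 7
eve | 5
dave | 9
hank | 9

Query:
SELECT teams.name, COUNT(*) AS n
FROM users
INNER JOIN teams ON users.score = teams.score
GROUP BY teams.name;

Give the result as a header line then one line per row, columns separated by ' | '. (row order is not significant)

After JOIN teams (4 rows):
users.kind | users.score | teams.name | teams.score
gold | 7 | gina | 7
gray | 5 | eve | 5
gray | 9 | dave | 9
gray | 9 | hank | 9
After GROUP BY (4 rows):
teams.name | n
gina | 1
eve | 1
dave | 1
hank | 1

== RESULT ==
teams.name | n
gina | 1
eve | 1
dave | 1
hank | 1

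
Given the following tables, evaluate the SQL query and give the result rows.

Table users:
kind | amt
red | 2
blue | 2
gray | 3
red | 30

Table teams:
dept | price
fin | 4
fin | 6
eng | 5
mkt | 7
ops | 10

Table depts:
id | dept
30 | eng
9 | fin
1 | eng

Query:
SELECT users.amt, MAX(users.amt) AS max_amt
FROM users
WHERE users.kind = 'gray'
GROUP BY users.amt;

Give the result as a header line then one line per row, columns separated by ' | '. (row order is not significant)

After WHERE (1 rows):
users.kind | users.amt
gray | 3
After GROUP BY (1 rows):
users.amt | max_amt
3 | 3

== RESULT ==
users.amt | max_amt
3 | 3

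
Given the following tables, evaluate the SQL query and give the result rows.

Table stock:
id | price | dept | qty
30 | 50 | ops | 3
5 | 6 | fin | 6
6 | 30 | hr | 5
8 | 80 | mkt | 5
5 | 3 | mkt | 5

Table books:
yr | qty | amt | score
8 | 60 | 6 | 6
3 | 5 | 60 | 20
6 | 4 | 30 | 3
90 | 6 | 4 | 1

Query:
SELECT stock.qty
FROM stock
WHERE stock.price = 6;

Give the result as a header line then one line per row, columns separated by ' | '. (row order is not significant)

After WHERE (1 rows):
stock.id | stock.price | stock.dept | stock.qty
5 | 6 | fin | 6
After SELECT (1 rows):
stock.qty
6

== RESULT ==
stock.qty
6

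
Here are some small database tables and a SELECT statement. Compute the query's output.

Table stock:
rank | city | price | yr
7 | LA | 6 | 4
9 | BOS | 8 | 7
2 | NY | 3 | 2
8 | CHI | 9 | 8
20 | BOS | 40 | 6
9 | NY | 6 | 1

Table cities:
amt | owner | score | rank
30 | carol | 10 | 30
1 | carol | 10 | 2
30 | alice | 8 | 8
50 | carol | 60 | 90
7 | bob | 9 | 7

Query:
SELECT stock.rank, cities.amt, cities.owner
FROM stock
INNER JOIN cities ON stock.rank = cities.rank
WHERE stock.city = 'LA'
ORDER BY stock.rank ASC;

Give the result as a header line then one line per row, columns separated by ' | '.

After JOIN cities (3 rows):
stock.rank | stock.city | stock.price | stock.yr | cities.amt | cities.owner | cities.score | cities.rank
7 | LA | 6 | 4 | 7 | bob | 9 | 7
2 | NY | 3 | 2 | 1 | carol | 10 | 2
8 | CHI | 9 | 8 | 30 | alice | 8 | 8
After WHERE (1 rows):
stock.rank | stock.city | stock.price | stock.yr | cities.amt | cities.owner | cities.score | cities.rank
7 | LA | 6 | 4 | 7 | bob | 9 | 7
After SELECT (1 rows):
stock.rank | cities.amt | cities.owner
7 | 7 | bob
After ORDER BY (1 rows):
stock.rank | cities.amt | cities.owner
7 | 7 | bob

== RESULT ==
stock.rank | cities.amt | cities.owner
7 | 7 | bob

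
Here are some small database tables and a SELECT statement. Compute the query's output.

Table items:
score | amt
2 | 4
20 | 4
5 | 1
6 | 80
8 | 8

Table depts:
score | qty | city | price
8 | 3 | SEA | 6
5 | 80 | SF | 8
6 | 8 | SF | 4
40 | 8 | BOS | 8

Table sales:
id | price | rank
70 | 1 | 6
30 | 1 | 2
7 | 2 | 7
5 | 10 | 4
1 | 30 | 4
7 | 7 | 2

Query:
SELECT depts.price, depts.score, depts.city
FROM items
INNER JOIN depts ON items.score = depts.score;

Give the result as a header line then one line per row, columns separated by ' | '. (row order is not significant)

== RESULT ==
depts.price | depts.score | depts.city
8 | 5 | SF
4 | 6 | SF
6 | 8 | SEA

Derivation:
After JOIN depts (3 rows):
items.score | items.amt | depts.score | depts.qty | depts.city | depts.price
5 | 1 | 5 | 80 | SF | 8
6 | 80 | 6 | 8 | SF | 4
8 | 8 | 8 | 3 | SEA | 6
After SELECT (3 rows):
depts.price | depts.score | depts.city
8 | 5 | SF
4 | 6 | SF
6 | 8 | SEA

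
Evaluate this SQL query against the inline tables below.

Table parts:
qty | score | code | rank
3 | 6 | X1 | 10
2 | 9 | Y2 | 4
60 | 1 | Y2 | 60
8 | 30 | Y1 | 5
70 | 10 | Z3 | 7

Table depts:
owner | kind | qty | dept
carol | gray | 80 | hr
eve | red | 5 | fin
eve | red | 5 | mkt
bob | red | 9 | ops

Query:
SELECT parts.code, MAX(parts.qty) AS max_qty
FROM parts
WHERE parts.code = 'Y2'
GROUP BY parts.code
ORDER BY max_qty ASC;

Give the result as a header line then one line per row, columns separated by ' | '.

After WHERE (2 rows):
parts.qty | parts.score | parts.code | parts.rank
2 | 9 | Y2 | 4
60 | 1 | Y2 | 60
After GROUP BY (1 rows):
parts.code | max_qty
Y2 | 60
After ORDER BY (1 rows):
parts.code | max_qty
Y2 | 60

== RESULT ==
parts.code | max_qty
Y2 | 60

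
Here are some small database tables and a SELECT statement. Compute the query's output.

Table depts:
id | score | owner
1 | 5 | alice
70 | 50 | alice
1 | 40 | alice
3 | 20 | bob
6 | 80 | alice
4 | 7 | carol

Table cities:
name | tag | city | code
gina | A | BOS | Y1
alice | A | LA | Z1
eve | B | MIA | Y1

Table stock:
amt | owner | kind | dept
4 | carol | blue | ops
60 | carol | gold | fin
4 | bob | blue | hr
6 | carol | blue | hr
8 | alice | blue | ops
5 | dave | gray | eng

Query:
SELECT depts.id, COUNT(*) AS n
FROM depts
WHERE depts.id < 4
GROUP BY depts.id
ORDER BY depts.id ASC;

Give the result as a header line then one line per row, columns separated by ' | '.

After WHERE (3 rows):
depts.id | depts.score | depts.owner
1 | 5 | alice
1 | 40 | alice
3 | 20 | bob
After GROUP BY (2 rows):
depts.id | n
1 | 2
3 | 1
After ORDER BY (2 rows):
depts.id | n
1 | 2
3 | 1

== RESULT ==
depts.id | n
1 | 2
3 | 1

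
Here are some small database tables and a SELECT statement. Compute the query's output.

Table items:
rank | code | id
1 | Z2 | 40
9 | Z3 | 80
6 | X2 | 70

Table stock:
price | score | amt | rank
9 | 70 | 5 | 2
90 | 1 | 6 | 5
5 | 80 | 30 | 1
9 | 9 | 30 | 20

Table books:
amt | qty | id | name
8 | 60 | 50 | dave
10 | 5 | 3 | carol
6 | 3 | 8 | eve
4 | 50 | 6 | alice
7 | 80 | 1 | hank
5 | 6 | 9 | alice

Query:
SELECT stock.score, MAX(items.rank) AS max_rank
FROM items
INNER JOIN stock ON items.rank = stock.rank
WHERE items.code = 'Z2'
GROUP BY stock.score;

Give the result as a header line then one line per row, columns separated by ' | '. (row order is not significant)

After JOIN stock (1 rows):
items.rank | items.code | items.id | stock.price | stock.score | stock.amt | stock.rank
1 | Z2 | 40 | 5 | 80 | 30 | 1
After WHERE (1 rows):
items.rank | items.code | items.id | stock.price | stock.score | stock.amt | stock.rank
1 | Z2 | 40 | 5 | 80 | 30 | 1
After GROUP BY (1 rows):
stock.score | max_rank
80 | 1

== RESULT ==
stock.score | max_rank
80 | 1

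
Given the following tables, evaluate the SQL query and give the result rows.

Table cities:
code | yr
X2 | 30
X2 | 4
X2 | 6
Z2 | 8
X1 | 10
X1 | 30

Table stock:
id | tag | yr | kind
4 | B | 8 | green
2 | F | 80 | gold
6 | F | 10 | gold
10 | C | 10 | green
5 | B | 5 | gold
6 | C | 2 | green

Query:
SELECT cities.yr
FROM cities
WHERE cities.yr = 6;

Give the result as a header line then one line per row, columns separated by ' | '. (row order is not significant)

After WHERE (1 rows):
cities.code | cities.yr
X2 | 6
After SELECT (1 rows):
cities.yr
6

== RESULT ==
cities.yr
6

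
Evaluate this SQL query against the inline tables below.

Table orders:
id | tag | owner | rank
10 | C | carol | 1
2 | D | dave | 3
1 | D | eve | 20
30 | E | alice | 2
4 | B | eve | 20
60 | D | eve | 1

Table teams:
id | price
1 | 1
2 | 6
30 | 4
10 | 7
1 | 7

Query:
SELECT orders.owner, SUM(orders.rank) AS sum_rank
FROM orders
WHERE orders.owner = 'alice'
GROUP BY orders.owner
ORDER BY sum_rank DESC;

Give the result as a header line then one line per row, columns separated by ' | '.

== RESULT ==
orders.owner | sum_rank
alice | 2

Derivation:
After WHERE (1 rows):
orders.id | orders.tag | orders.owner | orders.rank
30 | E | alice | 2
After GROUP BY (1 rows):
orders.owner | sum_rank
alice | 2
After ORDER BY (1 rows):
orders.owner | sum_rank
alice | 2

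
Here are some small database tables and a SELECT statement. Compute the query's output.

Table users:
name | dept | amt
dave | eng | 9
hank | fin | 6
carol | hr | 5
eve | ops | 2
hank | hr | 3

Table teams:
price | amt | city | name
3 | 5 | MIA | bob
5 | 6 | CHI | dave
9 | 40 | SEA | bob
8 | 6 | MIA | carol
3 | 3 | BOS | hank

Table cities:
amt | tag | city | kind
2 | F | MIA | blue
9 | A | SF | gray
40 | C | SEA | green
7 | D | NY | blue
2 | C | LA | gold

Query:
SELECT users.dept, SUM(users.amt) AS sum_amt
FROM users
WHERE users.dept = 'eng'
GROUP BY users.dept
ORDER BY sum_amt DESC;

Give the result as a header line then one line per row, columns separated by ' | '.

== RESULT ==
users.dept | sum_amt
eng | 9

Derivation:
After WHERE (1 rows):
users.name | users.dept | users.amt
dave | eng | 9
After GROUP BY (1 rows):
users.dept | sum_amt
eng | 9
After ORDER BY (1 rows):
users.dept | sum_amt
eng | 9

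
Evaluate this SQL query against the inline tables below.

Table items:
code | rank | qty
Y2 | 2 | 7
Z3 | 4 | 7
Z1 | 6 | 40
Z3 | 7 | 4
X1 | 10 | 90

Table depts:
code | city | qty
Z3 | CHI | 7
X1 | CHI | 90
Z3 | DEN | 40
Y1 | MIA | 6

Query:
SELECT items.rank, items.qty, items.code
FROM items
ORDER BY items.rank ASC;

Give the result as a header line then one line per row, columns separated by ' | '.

== RESULT ==
items.rank | items.qty | items.code
2 | 7 | Y2
4 | 7 | Z3
6 | 40 | Z1
7 | 4 | Z3
10 | 90 | X1

Derivation:
After SELECT (5 rows):
items.rank | items.qty | items.code
2 | 7 | Y2
4 | 7 | Z3
6 | 40 | Z1
7 | 4 | Z3
10 | 90 | X1
After ORDER BY (5 rows):
items.rank | items.qty | items.code
2 | 7 | Y2
4 | 7 | Z3
6 | 40 | Z1
7 | 4 | Z3
10 | 90 | X1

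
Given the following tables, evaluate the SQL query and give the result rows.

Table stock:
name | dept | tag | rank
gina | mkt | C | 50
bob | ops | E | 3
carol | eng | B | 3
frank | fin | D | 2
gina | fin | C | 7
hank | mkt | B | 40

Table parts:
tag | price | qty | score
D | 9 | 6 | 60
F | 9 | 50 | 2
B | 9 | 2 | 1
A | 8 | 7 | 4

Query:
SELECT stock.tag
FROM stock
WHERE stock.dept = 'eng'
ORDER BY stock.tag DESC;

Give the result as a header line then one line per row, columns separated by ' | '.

After WHERE (1 rows):
stock.name | stock.dept | stock.tag | stock.rank
carol | eng | B | 3
After SELECT (1 rows):
stock.tag
B
After ORDER BY (1 rows):
stock.tag
B

== RESULT ==
stock.tag
B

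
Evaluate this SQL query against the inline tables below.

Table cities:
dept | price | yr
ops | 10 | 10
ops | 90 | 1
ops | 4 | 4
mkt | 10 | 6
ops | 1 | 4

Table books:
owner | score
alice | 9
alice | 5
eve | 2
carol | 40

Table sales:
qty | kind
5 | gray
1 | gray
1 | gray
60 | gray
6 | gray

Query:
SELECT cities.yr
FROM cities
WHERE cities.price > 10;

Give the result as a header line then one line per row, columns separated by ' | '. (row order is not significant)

After WHERE (1 rows):
cities.dept | cities.price | cities.yr
ops | 90 | 1
After SELECT (1 rows):
cities.yr
1

== RESULT ==
cities.yr
1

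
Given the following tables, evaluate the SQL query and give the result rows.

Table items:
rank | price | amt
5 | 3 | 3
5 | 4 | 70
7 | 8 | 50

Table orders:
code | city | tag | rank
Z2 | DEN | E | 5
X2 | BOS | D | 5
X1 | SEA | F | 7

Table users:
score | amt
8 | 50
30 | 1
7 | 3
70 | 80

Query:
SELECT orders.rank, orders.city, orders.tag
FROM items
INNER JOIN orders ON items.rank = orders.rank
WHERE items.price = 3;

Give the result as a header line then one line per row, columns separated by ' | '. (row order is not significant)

After JOIN orders (5 rows):
items.rank | items.price | items.amt | orders.code | orders.city | orders.tag | orders.rank
5 | 3 | 3 | Z2 | DEN | E | 5
5 | 3 | 3 | X2 | BOS | D | 5
5 | 4 | 70 | Z2 | DEN | E | 5
5 | 4 | 70 | X2 | BOS | D | 5
7 | 8 | 50 | X1 | SEA | F | 7
After WHERE (2 rows):
items.rank | items.price | items.amt | orders.code | orders.city | orders.tag | orders.rank
5 | 3 | 3 | Z2 | DEN | E | 5
5 | 3 | 3 | X2 | BOS | D | 5
After SELECT (2 rows):
orders.rank | orders.city | orders.tag
5 | DEN | E
5 | BOS | D

== RESULT ==
orders.rank | orders.city | orders.tag
5 | DEN | E
5 | BOS | D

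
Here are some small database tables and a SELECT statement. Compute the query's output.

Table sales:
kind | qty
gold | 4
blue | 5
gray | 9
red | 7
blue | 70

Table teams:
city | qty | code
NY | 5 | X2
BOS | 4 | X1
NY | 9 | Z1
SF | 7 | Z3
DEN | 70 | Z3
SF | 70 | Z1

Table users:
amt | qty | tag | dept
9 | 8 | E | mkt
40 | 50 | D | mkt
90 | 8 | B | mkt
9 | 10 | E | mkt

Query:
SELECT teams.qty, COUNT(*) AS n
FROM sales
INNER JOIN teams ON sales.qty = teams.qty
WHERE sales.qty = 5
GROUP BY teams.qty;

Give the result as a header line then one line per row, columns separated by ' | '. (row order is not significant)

After JOIN teams (6 rows):
sales.kind | sales.qty | teams.city | teams.qty | teams.code
gold | 4 | BOS | 4 | X1
blue | 5 | NY | 5 | X2
gray | 9 | NY | 9 | Z1
red | 7 | SF | 7 | Z3
blue | 70 | DEN | 70 | Z3
blue | 70 | SF | 70 | Z1
After WHERE (1 rows):
sales.kind | sales.qty | teams.city | teams.qty | teams.code
blue | 5 | NY | 5 | X2
After GROUP BY (1 rows):
teams.qty | n
5 | 1

== RESULT ==
teams.qty | n
5 | 1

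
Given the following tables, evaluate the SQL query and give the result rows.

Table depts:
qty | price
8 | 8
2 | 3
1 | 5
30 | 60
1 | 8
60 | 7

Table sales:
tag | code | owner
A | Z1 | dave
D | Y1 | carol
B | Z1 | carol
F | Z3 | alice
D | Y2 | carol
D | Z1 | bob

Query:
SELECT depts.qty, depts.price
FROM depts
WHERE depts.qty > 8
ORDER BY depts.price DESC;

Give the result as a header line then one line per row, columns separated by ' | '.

After WHERE (2 rows):
depts.qty | depts.price
30 | 60
60 | 7
After SELECT (2 rows):
depts.qty | depts.price
30 | 60
60 | 7
After ORDER BY (2 rows):
depts.qty | depts.price
30 | 60
60 | 7

== RESULT ==
depts.qty | depts.price
30 | 60
60 | 7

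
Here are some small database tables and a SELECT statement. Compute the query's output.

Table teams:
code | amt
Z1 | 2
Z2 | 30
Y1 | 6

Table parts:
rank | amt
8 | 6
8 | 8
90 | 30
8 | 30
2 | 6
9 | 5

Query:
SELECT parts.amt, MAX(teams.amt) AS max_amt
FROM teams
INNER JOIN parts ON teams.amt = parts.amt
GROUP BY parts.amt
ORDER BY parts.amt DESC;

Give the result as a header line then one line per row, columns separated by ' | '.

== RESULT ==
parts.amt | max_amt
30 | 30
6 | 6

Derivation:
After JOIN parts (4 rows):
teams.code | teams.amt | parts.rank | parts.amt
Z2 | 30 | 90 | 30
Z2 | 30 | 8 | 30
Y1 | 6 | 8 | 6
Y1 | 6 | 2 | 6
After GROUP BY (2 rows):
parts.amt | max_amt
30 | 30
6 | 6
After ORDER BY (2 rows):
parts.amt | max_amt
30 | 30
6 | 6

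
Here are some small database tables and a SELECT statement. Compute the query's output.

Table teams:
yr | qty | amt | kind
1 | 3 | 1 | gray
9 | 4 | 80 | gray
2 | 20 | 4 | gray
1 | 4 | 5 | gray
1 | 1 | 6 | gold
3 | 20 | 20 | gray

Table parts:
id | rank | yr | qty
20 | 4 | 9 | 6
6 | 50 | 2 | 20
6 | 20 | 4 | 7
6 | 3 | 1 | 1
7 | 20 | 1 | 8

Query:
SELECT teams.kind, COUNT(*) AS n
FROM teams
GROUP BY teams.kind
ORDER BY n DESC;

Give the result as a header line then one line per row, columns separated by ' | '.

After GROUP BY (2 rows):
teams.kind | n
gray | 5
gold | 1
After ORDER BY (2 rows):
teams.kind | n
gray | 5
gold | 1

== RESULT ==
teams.kind | n
gray | 5
gold | 1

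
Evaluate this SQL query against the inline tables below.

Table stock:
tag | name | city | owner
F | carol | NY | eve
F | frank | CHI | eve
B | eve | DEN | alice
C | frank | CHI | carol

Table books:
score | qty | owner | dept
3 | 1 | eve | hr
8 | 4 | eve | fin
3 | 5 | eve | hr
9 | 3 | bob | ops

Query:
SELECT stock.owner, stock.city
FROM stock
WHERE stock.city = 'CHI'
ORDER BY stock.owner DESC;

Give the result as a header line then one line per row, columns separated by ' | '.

After WHERE (2 rows):
stock.tag | stock.name | stock.city | stock.owner
F | frank | CHI | eve
C | frank | CHI | carol
After SELECT (2 rows):
stock.owner | stock.city
eve | CHI
carol | CHI
After ORDER BY (2 rows):
stock.owner | stock.city
eve | CHI
carol | CHI

== RESULT ==
stock.owner | stock.city
eve | CHI
carol | CHI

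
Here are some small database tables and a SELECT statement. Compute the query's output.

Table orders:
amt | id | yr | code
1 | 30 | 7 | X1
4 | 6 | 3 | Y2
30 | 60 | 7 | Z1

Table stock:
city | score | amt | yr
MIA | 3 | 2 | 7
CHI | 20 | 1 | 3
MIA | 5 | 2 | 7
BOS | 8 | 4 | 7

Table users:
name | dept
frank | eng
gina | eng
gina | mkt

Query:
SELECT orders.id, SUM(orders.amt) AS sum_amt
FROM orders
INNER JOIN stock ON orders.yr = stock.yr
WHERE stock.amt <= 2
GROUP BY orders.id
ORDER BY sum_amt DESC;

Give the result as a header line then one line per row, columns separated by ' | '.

After JOIN stock (7 rows):
orders.amt | orders.id | orders.yr | orders.code | stock.city | stock.score | stock.amt | stock.yr
1 | 30 | 7 | X1 | MIA | 3 | 2 | 7
1 | 30 | 7 | X1 | MIA | 5 | 2 | 7
1 | 30 | 7 | X1 | BOS | 8 | 4 | 7
4 | 6 | 3 | Y2 | CHI | 20 | 1 | 3
30 | 60 | 7 | Z1 | MIA | 3 | 2 | 7
30 | 60 | 7 | Z1 | MIA | 5 | 2 | 7
30 | 60 | 7 | Z1 | BOS | 8 | 4 | 7
After WHERE (5 rows):
orders.amt | orders.id | orders.yr | orders.code | stock.city | stock.score | stock.amt | stock.yr
1 | 30 | 7 | X1 | MIA | 3 | 2 | 7
1 | 30 | 7 | X1 | MIA | 5 | 2 | 7
4 | 6 | 3 | Y2 | CHI | 20 | 1 | 3
30 | 60 | 7 | Z1 | MIA | 3 | 2 | 7
30 | 60 | 7 | Z1 | MIA | 5 | 2 | 7
After GROUP BY (3 rows):
orders.id | sum_amt
30 | 2
6 | 4
60 | 60
After ORDER BY (3 rows):
orders.id | sum_amt
60 | 60
6 | 4
30 | 2

== RESULT ==
orders.id | sum_amt
60 | 60
6 | 4
30 | 2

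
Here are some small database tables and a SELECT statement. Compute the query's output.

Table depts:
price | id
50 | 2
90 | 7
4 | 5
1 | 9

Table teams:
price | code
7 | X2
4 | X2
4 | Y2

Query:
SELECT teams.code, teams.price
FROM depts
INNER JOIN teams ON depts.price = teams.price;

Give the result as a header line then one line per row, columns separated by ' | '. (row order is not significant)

== RESULT ==
teams.code | teams.price
X2 | 4
Y2 | 4

Derivation:
After JOIN teams (2 rows):
depts.price | depts.id | teams.price | teams.code
4 | 5 | 4 | X2
4 | 5 | 4 | Y2
After SELECT (2 rows):
teams.code | teams.price
X2 | 4
Y2 | 4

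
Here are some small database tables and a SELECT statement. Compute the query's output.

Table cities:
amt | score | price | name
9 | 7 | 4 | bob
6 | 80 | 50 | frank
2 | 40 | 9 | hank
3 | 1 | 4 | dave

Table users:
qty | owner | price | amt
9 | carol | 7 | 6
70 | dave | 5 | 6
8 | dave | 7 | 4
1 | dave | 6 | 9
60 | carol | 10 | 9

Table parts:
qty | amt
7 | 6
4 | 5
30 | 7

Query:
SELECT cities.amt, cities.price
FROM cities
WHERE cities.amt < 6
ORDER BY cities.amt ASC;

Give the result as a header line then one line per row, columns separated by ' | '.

== RESULT ==
cities.amt | cities.price
2 | 9
3 | 4

Derivation:
After WHERE (2 rows):
cities.amt | cities.score | cities.price | cities.name
2 | 40 | 9 | hank
3 | 1 | 4 | dave
After SELECT (2 rows):
cities.amt | cities.price
2 | 9
3 | 4
After ORDER BY (2 rows):
cities.amt | cities.price
2 | 9
3 | 4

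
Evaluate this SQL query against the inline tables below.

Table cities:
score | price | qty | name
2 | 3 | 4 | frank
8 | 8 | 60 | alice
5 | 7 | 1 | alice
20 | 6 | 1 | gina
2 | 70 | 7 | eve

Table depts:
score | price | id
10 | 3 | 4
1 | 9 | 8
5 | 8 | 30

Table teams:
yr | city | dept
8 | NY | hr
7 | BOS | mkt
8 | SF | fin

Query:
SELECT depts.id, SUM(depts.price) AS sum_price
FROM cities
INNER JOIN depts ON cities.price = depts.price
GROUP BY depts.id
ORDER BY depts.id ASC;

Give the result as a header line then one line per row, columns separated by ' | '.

== RESULT ==
depts.id | sum_price
4 | 3
30 | 8

Derivation:
After JOIN depts (2 rows):
cities.score | cities.price | cities.qty | cities.name | depts.score | depts.price | depts.id
2 | 3 | 4 | frank | 10 | 3 | 4
8 | 8 | 60 | alice | 5 | 8 | 30
After GROUP BY (2 rows):
depts.id | sum_price
4 | 3
30 | 8
After ORDER BY (2 rows):
depts.id | sum_price
4 | 3
30 | 8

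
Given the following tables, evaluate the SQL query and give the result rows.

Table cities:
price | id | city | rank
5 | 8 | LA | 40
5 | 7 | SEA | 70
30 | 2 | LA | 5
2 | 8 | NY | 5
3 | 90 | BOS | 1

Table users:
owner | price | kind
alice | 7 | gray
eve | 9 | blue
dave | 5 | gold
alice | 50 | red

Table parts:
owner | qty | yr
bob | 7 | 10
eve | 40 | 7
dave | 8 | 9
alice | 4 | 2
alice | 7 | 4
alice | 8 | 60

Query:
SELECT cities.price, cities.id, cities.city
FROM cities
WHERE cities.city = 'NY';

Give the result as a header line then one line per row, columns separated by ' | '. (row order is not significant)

== RESULT ==
cities.price | cities.id | cities.city
2 | 8 | NY

Derivation:
After WHERE (1 rows):
cities.price | cities.id | cities.city | cities.rank
2 | 8 | NY | 5
After SELECT (1 rows):
cities.price | cities.id | cities.city
2 | 8 | NY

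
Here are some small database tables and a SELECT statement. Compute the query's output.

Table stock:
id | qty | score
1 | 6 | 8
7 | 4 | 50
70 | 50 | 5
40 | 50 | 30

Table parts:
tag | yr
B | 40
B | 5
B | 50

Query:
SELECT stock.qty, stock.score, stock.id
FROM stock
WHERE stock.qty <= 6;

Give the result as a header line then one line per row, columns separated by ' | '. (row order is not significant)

== RESULT ==
stock.qty | stock.score | stock.id
6 | 8 | 1
4 | 50 | 7

Derivation:
After WHERE (2 rows):
stock.id | stock.qty | stock.score
1 | 6 | 8
7 | 4 | 50
After SELECT (2 rows):
stock.qty | stock.score | stock.id
6 | 8 | 1
4 | 50 | 7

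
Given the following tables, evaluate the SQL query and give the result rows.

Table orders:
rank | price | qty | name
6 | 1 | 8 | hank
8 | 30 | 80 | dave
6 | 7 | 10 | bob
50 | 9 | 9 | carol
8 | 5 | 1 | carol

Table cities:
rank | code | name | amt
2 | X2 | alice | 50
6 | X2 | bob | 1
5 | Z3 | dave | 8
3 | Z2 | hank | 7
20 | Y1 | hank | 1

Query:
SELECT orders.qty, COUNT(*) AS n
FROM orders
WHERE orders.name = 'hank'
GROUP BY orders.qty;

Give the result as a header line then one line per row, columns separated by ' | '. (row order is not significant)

== RESULT ==
orders.qty | n
8 | 1

Derivation:
After WHERE (1 rows):
orders.rank | orders.price | orders.qty | orders.name
6 | 1 | 8 | hank
After GROUP BY (1 rows):
orders.qty | n
8 | 1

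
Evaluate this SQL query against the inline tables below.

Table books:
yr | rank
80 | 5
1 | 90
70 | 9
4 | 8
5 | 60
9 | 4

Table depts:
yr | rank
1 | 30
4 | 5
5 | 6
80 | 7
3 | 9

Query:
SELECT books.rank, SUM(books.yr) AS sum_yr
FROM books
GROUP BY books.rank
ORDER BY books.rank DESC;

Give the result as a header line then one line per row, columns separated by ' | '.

After GROUP BY (6 rows):
books.rank | sum_yr
5 | 80
90 | 1
9 | 70
8 | 4
60 | 5
4 | 9
After ORDER BY (6 rows):
books.rank | sum_yr
90 | 1
60 | 5
9 | 70
8 | 4
5 | 80
4 | 9

== RESULT ==
books.rank | sum_yr
90 | 1
60 | 5
9 | 70
8 | 4
5 | 80
4 | 9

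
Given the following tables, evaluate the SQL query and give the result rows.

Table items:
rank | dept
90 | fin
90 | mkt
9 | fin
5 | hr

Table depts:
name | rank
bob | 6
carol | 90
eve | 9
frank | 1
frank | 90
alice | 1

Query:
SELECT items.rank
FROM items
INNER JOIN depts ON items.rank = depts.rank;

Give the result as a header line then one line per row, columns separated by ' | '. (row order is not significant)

After JOIN depts (5 rows):
items.rank | items.dept | depts.name | depts.rank
90 | fin | carol | 90
90 | fin | frank | 90
90 | mkt | carol | 90
90 | mkt | frank | 90
9 | fin | eve | 9
After SELECT (5 rows):
items.rank
90
90
90
90
9

== RESULT ==
items.rank
90
90
90
90
9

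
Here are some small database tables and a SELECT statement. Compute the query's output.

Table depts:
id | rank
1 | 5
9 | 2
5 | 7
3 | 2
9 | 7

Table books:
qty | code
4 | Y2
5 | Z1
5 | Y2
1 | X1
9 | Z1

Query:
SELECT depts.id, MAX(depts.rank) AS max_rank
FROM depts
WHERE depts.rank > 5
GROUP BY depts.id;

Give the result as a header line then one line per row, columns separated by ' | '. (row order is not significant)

== RESULT ==
depts.id | max_rank
5 | 7
9 | 7

Derivation:
After WHERE (2 rows):
depts.id | depts.rank
5 | 7
9 | 7
After GROUP BY (2 rows):
depts.id | max_rank
5 | 7
9 | 7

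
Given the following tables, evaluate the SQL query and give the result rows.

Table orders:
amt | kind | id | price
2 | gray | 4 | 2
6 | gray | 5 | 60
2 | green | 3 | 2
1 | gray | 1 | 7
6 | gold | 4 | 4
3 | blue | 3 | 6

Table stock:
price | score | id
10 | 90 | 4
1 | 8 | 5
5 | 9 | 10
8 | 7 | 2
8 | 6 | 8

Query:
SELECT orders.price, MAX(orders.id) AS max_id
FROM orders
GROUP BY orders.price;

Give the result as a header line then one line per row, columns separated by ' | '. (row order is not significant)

== RESULT ==
orders.price | max_id
2 | 4
60 | 5
7 | 1
4 | 4
6 | 3

Derivation:
After GROUP BY (5 rows):
orders.price | max_id
2 | 4
60 | 5
7 | 1
4 | 4
6 | 3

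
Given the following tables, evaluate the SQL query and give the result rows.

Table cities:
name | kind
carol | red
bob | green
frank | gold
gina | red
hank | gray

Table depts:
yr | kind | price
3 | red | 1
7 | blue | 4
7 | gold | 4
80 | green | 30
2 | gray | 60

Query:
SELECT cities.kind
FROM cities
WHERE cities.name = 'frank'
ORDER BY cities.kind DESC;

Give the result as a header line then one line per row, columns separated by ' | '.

After WHERE (1 rows):
cities.name | cities.kind
frank | gold
After SELECT (1 rows):
cities.kind
gold
After ORDER BY (1 rows):
cities.kind
gold

== RESULT ==
cities.kind
gold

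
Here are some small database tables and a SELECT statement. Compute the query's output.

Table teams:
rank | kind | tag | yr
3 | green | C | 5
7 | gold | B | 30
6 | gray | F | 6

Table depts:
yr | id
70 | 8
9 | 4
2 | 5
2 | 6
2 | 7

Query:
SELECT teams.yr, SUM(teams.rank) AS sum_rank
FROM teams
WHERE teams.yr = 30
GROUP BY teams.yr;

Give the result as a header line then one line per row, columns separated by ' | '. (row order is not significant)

== RESULT ==
teams.yr | sum_rank
30 | 7

Derivation:
After WHERE (1 rows):
teams.rank | teams.kind | teams.tag | teams.yr
7 | gold | B | 30
After GROUP BY (1 rows):
teams.yr | sum_rank
30 | 7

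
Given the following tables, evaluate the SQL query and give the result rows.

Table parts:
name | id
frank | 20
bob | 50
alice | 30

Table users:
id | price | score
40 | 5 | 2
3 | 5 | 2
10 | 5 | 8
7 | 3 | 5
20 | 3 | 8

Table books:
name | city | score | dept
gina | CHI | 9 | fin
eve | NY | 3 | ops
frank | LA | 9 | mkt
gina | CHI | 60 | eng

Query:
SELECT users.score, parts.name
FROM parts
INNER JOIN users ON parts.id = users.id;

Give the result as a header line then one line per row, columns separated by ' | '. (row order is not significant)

== RESULT ==
users.score | parts.name
8 | frank

Derivation:
After JOIN users (1 rows):
parts.name | parts.id | users.id | users.price | users.score
frank | 20 | 20 | 3 | 8
After SELECT (1 rows):
users.score | parts.name
8 | frank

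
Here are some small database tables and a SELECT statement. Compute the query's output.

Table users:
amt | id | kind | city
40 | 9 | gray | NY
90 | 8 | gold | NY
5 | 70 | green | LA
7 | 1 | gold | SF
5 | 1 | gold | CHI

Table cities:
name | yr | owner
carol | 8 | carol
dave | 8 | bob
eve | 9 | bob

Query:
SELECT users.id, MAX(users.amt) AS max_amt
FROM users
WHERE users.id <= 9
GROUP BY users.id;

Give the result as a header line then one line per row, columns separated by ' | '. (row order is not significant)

After WHERE (4 rows):
users.amt | users.id | users.kind | users.city
40 | 9 | gray | NY
90 | 8 | gold | NY
7 | 1 | gold | SF
5 | 1 | gold | CHI
After GROUP BY (3 rows):
users.id | max_amt
9 | 40
8 | 90
1 | 7

== RESULT ==
users.id | max_amt
9 | 40
8 | 90
1 | 7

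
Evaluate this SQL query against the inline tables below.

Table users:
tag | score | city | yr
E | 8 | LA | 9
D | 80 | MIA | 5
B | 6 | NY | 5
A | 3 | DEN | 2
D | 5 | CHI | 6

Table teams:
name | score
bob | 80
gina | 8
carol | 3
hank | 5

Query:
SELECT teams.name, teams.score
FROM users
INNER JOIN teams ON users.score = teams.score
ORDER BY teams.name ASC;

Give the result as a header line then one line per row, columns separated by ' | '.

After JOIN teams (4 rows):
users.tag | users.score | users.city | users.yr | teams.name | teams.score
E | 8 | LA | 9 | gina | 8
D | 80 | MIA | 5 | bob | 80
A | 3 | DEN | 2 | carol | 3
D | 5 | CHI | 6 | hank | 5
After SELECT (4 rows):
teams.name | teams.score
gina | 8
bob | 80
carol | 3
hank | 5
After ORDER BY (4 rows):
teams.name | teams.score
bob | 80
carol | 3
gina | 8
hank | 5

== RESULT ==
teams.name | teams.score
bob | 80
carol | 3
gina | 8
hank | 5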